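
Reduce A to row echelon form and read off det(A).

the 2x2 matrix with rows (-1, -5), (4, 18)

Forward elimination:
R2 <- R2 - (-4)*R1:  [  0  -2 ]
Upper-triangular form:
[ -1  -5 ]
[  0  -2 ]
det(A) = (-1)^0 * (-1) * (-2) = 2  (0 row swaps -> sign +1)

det(A) = 2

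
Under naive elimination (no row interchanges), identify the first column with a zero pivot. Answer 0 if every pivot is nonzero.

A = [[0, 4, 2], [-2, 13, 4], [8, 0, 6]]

Naive forward elimination:
Pivot entry (1,1) is zero but row 2 has -2 in column 1 -> naive elimination stops; a row interchange (e.g. R1 <-> R2) would be required here.

first zero-pivot column = 1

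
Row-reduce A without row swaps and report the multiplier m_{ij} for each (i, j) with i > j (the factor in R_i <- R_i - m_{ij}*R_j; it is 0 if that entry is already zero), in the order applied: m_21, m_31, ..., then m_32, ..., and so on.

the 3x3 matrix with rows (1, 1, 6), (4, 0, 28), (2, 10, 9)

Forward elimination:
R2 <- R2 - (4)*R1:  [  0  -4   4 ]
R3 <- R3 - (2)*R1:  [  0   8  -3 ]
R3 <- R3 - (-2)*R2:  [ 0  0  5 ]
Multipliers (in order of application): m_{21} = 4, m_{31} = 2, m_{32} = -2

multipliers: 4, 2, -2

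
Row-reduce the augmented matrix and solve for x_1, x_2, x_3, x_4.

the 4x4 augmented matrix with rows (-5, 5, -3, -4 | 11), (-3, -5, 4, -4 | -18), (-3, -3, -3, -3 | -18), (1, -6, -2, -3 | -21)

Forward elimination on [A|b]:
R2 <- R2 - (3/5)*R1:  [      0      -8    29/5    -8/5  -123/5 ]
R3 <- R3 - (3/5)*R1:  [      0      -6    -6/5    -3/5  -123/5 ]
R4 <- R4 - (-1/5)*R1:  [     0     -5  -13/5  -19/5  -94/5 ]
R3 <- R3 - (3/4)*R2:  [       0        0  -111/20      3/5  -123/20 ]
R4 <- R4 - (5/8)*R2:  [       0        0  -249/40    -14/5  -137/40 ]
R4 <- R4 - (83/74)*R3:  [       0        0        0  -257/74   257/74 ]
Row echelon form:
[ -5   5       -3       -4  |       11 ]
[  0  -8     29/5     -8/5  |   -123/5 ]
[  0   0  -111/20      3/5  |  -123/20 ]
[  0   0        0  -257/74  |   257/74 ]
Back-substitution:
x_4 = (257/74) / (-257/74) = -1
x_3 = (-123/20 - (3/5)*(-1)) / (-111/20) = 1
x_2 = (-123/5 - (29/5)*(1) - (-8/5)*(-1)) / -8 = 4
x_1 = (11 - (5)*(4) - (-3)*(1) - (-4)*(-1)) / -5 = 2

(2, 4, 1, -1)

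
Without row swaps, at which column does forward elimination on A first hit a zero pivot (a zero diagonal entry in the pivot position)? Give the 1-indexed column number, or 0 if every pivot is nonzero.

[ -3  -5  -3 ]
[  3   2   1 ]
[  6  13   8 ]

Naive forward elimination:
R2 <- R2 - (-1)*R1:  [  0  -3  -2 ]
R3 <- R3 - (-2)*R1:  [ 0  3  2 ]
R3 <- R3 - (-1)*R2:  [ 0  0  0 ]
Matrix at this point:
[ -3  -5  -3 ]
[  0  -3  -2 ]
[  0   0   0 ]
Pivot entry (3,3) in the last row is zero and there are no rows below to swap with -> zero pivot in column 3 (A is singular).

first zero-pivot column = 3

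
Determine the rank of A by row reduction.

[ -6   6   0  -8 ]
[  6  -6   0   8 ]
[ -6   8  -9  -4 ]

Row reduction:
R2 <- R2 - (-1)*R1:  [ 0  0  0  0 ]
R3 <- R3 - (1)*R1:  [  0   2  -9   4 ]
R2 <-> R3   (pivot in column 2 was zero)
[ -6  6   0  -8 ]
[  0  2  -9   4 ]
[  0  0   0   0 ]
Row echelon form:
[ -6  6   0  -8 ]
[  0  2  -9   4 ]
[  0  0   0   0 ]
Nonzero rows / pivot columns: 2

rank(A) = 2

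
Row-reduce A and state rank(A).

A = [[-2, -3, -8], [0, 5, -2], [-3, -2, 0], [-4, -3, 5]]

rank(A) = 3

Row reduction:
R3 <- R3 - (3/2)*R1:  [   0  5/2   12 ]
R4 <- R4 - (2)*R1:  [  0   3  21 ]
R3 <- R3 - (1/2)*R2:  [  0   0  13 ]
R4 <- R4 - (3/5)*R2:  [     0      0  111/5 ]
R4 <- R4 - (111/65)*R3:  [ 0  0  0 ]
Row echelon form:
[ -2  -3  -8 ]
[  0   5  -2 ]
[  0   0  13 ]
[  0   0   0 ]
Nonzero rows / pivot columns: 3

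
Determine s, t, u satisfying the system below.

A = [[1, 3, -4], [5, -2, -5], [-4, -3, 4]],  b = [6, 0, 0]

Forward elimination on [A|b]:
R2 <- R2 - (5)*R1:  [   0  -17   15  -30 ]
R3 <- R3 - (-4)*R1:  [   0    9  -12   24 ]
R3 <- R3 - (-9/17)*R2:  [      0       0  -69/17  138/17 ]
Row echelon form:
[ 1    3      -4  |       6 ]
[ 0  -17      15  |     -30 ]
[ 0    0  -69/17  |  138/17 ]
Back-substitution:
u = (138/17) / (-69/17) = -2
t = (-30 - (15)*(-2)) / -17 = 0
s = (6 - (3)*(0) - (-4)*(-2)) / 1 = -2

(-2, 0, -2)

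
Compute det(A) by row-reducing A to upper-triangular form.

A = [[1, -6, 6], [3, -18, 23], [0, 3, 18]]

det(A) = -15

Forward elimination:
R2 <- R2 - (3)*R1:  [ 0  0  5 ]
R2 <-> R3   (pivot in column 2 was zero)
[ 1  -6   6 ]
[ 0   3  18 ]
[ 0   0   5 ]
Upper-triangular form:
[ 1  -6   6 ]
[ 0   3  18 ]
[ 0   0   5 ]
det(A) = (-1)^1 * (1) * (3) * (5) = -15  (1 row swap -> sign -1)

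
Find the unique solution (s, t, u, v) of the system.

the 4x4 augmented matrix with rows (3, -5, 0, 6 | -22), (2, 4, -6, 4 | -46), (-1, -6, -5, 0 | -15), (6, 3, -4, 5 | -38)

Forward elimination on [A|b]:
R2 <- R2 - (2/3)*R1:  [     0   22/3     -6      0  -94/3 ]
R3 <- R3 - (-1/3)*R1:  [     0  -23/3     -5      2  -67/3 ]
R4 <- R4 - (2)*R1:  [  0  13  -4  -7   6 ]
R3 <- R3 - (-23/22)*R2:  [       0        0  -124/11        2  -606/11 ]
R4 <- R4 - (39/22)*R2:  [      0       0   73/11      -7  677/11 ]
R4 <- R4 - (-73/124)*R3:  [       0        0        0  -361/62  1805/62 ]
Row echelon form:
[ 3    -5        0        6  |      -22 ]
[ 0  22/3       -6        0  |    -94/3 ]
[ 0     0  -124/11        2  |  -606/11 ]
[ 0     0        0  -361/62  |  1805/62 ]
Back-substitution:
v = (1805/62) / (-361/62) = -5
u = (-606/11 - (2)*(-5)) / (-124/11) = 4
t = (-94/3 - (-6)*(4)) / (22/3) = -1
s = (-22 - (-5)*(-1) - (6)*(-5)) / 3 = 1

(1, -1, 4, -5)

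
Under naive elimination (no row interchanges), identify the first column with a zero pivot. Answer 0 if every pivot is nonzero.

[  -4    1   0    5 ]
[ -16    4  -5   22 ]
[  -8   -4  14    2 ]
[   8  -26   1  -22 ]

Naive forward elimination:
R2 <- R2 - (4)*R1:  [  0   0  -5   2 ]
R3 <- R3 - (2)*R1:  [  0  -6  14  -8 ]
R4 <- R4 - (-2)*R1:  [   0  -24    1  -12 ]
Matrix at this point:
[ -4    1   0    5 ]
[  0    0  -5    2 ]
[  0   -6  14   -8 ]
[  0  -24   1  -12 ]
Pivot entry (2,2) is zero but row 3 has -6 in column 2 -> naive elimination stops; a row interchange (e.g. R2 <-> R3) would be required here.

first zero-pivot column = 2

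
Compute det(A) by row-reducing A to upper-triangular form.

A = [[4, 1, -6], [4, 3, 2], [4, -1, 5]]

Forward elimination:
R2 <- R2 - (1)*R1:  [ 0  2  8 ]
R3 <- R3 - (1)*R1:  [  0  -2  11 ]
R3 <- R3 - (-1)*R2:  [  0   0  19 ]
Upper-triangular form:
[ 4  1  -6 ]
[ 0  2   8 ]
[ 0  0  19 ]
det(A) = (-1)^0 * (4) * (2) * (19) = 152  (0 row swaps -> sign +1)

det(A) = 152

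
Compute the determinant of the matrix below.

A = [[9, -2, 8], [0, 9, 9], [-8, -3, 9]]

det(A) = 1692

Forward elimination:
R3 <- R3 - (-8/9)*R1:  [     0  -43/9  145/9 ]
R3 <- R3 - (-43/81)*R2:  [     0      0  188/9 ]
Upper-triangular form:
[ 9  -2      8 ]
[ 0   9      9 ]
[ 0   0  188/9 ]
det(A) = (-1)^0 * (9) * (9) * (188/9) = 1692  (0 row swaps -> sign +1)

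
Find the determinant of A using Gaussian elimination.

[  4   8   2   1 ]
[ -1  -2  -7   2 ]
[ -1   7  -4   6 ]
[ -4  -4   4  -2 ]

det(A) = -272

Forward elimination:
R2 <- R2 - (-1/4)*R1:  [     0      0  -13/2    9/4 ]
R3 <- R3 - (-1/4)*R1:  [    0     9  -7/2  25/4 ]
R4 <- R4 - (-1)*R1:  [  0   4   6  -1 ]
R2 <-> R3   (pivot in column 2 was zero)
[ 4  8      2     1 ]
[ 0  9   -7/2  25/4 ]
[ 0  0  -13/2   9/4 ]
[ 0  4      6    -1 ]
R4 <- R4 - (4/9)*R2:  [     0      0   68/9  -34/9 ]
R4 <- R4 - (-136/117)*R3:  [        0         0         0  -136/117 ]
Upper-triangular form:
[ 4  8      2         1 ]
[ 0  9   -7/2      25/4 ]
[ 0  0  -13/2       9/4 ]
[ 0  0      0  -136/117 ]
det(A) = (-1)^1 * (4) * (9) * (-13/2) * (-136/117) = -272  (1 row swap -> sign -1)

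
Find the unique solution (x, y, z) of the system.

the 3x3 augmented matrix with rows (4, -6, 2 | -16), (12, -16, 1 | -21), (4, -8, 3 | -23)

(0, 1, -5)

Forward elimination on [A|b]:
R2 <- R2 - (3)*R1:  [  0   2  -5  27 ]
R3 <- R3 - (1)*R1:  [  0  -2   1  -7 ]
R3 <- R3 - (-1)*R2:  [  0   0  -4  20 ]
Row echelon form:
[ 4  -6   2  |  -16 ]
[ 0   2  -5  |   27 ]
[ 0   0  -4  |   20 ]
Back-substitution:
z = (20) / -4 = -5
y = (27 - (-5)*(-5)) / 2 = 1
x = (-16 - (-6)*(1) - (2)*(-5)) / 4 = 0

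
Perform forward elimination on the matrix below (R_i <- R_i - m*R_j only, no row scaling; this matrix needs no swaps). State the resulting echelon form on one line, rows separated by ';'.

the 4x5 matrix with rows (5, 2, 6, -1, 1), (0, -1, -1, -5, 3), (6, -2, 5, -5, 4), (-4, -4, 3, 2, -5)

Forward elimination:
R3 <- R3 - (6/5)*R1:  [     0  -22/5  -11/5  -19/5   14/5 ]
R4 <- R4 - (-4/5)*R1:  [     0  -12/5   39/5    6/5  -21/5 ]
R3 <- R3 - (22/5)*R2:  [     0      0   11/5   91/5  -52/5 ]
R4 <- R4 - (12/5)*R2:  [     0      0   51/5   66/5  -57/5 ]
R4 <- R4 - (51/11)*R3:  [       0        0        0  -783/11   405/11 ]
Row echelon form:
[ 5   2     6       -1       1 ]
[ 0  -1    -1       -5       3 ]
[ 0   0  11/5     91/5   -52/5 ]
[ 0   0     0  -783/11  405/11 ]

REF = [5 2 6 -1 1; 0 -1 -1 -5 3; 0 0 11/5 91/5 -52/5; 0 0 0 -783/11 405/11]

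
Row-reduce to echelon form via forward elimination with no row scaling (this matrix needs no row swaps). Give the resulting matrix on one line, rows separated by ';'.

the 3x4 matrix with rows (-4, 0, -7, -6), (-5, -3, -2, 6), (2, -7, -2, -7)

Forward elimination:
R2 <- R2 - (5/4)*R1:  [    0    -3  27/4  27/2 ]
R3 <- R3 - (-1/2)*R1:  [     0     -7  -11/2    -10 ]
R3 <- R3 - (7/3)*R2:  [     0      0  -85/4  -83/2 ]
Row echelon form:
[ -4   0     -7     -6 ]
[  0  -3   27/4   27/2 ]
[  0   0  -85/4  -83/2 ]

REF = [-4 0 -7 -6; 0 -3 27/4 27/2; 0 0 -85/4 -83/2]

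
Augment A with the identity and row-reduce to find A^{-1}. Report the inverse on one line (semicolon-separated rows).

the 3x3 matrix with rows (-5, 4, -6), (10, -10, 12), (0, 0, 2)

Gauss-Jordan on [A | I]:
R1 <- (1/-5)*R1:  [    1  -4/5   6/5  |  -1/5     0     0 ]
R2 <- R2 - (10)*R1:  [  0  -2   0  |   2   1   0 ]
R2 <- (1/-2)*R2:  [    0     1     0  |    -1  -1/2     0 ]
R1 <- R1 - (-4/5)*R2:  [    1     0   6/5  |    -1  -2/5     0 ]
R3 <- (1/2)*R3:  [   0    0    1  |    0    0  1/2 ]
R1 <- R1 - (6/5)*R3:  [    1     0     0  |    -1  -2/5  -3/5 ]
Right block of [I | A^{-1}] is the inverse:
[ -1  -2/5  -3/5 ]
[ -1  -1/2     0 ]
[  0     0   1/2 ]

inverse = [-1 -2/5 -3/5; -1 -1/2 0; 0 0 1/2]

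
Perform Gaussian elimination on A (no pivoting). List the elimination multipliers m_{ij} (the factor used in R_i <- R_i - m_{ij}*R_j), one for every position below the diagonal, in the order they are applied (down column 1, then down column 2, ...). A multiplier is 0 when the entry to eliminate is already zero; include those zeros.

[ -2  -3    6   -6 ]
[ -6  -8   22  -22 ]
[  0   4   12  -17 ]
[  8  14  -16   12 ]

multipliers: 3, 0, -4, 4, 2, 0

Forward elimination:
R2 <- R2 - (3)*R1:  [  0   1   4  -4 ]
R3: entry in column 1 is already 0 -> m_{31} = 0 (no row operation needed)
R4 <- R4 - (-4)*R1:  [   0    2    8  -12 ]
R3 <- R3 - (4)*R2:  [  0   0  -4  -1 ]
R4 <- R4 - (2)*R2:  [  0   0   0  -4 ]
R4: entry in column 3 is already 0 -> m_{43} = 0 (no row operation needed)
Multipliers (in order of application): m_{21} = 3, m_{31} = 0, m_{41} = -4, m_{32} = 4, m_{42} = 2, m_{43} = 0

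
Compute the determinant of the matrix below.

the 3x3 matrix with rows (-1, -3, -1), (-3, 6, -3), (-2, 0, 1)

det(A) = -45

Forward elimination:
R2 <- R2 - (3)*R1:  [  0  15   0 ]
R3 <- R3 - (2)*R1:  [ 0  6  3 ]
R3 <- R3 - (2/5)*R2:  [ 0  0  3 ]
Upper-triangular form:
[ -1  -3  -1 ]
[  0  15   0 ]
[  0   0   3 ]
det(A) = (-1)^0 * (-1) * (15) * (3) = -45  (0 row swaps -> sign +1)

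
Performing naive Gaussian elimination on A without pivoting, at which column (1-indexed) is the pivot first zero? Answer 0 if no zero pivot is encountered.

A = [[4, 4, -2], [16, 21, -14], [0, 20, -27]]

Naive forward elimination:
R2 <- R2 - (4)*R1:  [  0   5  -6 ]
R3 <- R3 - (4)*R2:  [  0   0  -3 ]
All pivots nonzero; naive elimination completes without hitting a zero pivot.

first zero-pivot column = 0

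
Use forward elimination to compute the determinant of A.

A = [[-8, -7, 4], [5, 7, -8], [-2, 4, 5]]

Forward elimination:
R2 <- R2 - (-5/8)*R1:  [     0   21/8  -11/2 ]
R3 <- R3 - (1/4)*R1:  [    0  23/4     4 ]
R3 <- R3 - (46/21)*R2:  [      0       0  337/21 ]
Upper-triangular form:
[ -8    -7       4 ]
[  0  21/8   -11/2 ]
[  0     0  337/21 ]
det(A) = (-1)^0 * (-8) * (21/8) * (337/21) = -337  (0 row swaps -> sign +1)

det(A) = -337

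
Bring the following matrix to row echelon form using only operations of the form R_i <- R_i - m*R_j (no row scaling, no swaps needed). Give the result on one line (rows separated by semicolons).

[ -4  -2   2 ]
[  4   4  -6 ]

Forward elimination:
R2 <- R2 - (-1)*R1:  [  0   2  -4 ]
Row echelon form:
[ -4  -2   2 ]
[  0   2  -4 ]

REF = [-4 -2 2; 0 2 -4]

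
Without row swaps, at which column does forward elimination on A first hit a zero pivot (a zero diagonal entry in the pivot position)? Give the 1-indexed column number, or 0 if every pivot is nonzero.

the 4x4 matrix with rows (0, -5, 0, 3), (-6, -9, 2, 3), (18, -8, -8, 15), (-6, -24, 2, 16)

Naive forward elimination:
Pivot entry (1,1) is zero but row 2 has -6 in column 1 -> naive elimination stops; a row interchange (e.g. R1 <-> R2) would be required here.

first zero-pivot column = 1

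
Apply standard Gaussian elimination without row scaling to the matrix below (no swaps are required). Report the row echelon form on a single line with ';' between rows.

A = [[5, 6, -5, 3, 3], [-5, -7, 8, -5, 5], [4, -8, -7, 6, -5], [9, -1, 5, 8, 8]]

REF = [5 6 -5 3 3; 0 -1 3 -2 8; 0 0 -207/5 146/5 -549/5; 0 0 0 2299/207 -806/23]

Forward elimination:
R2 <- R2 - (-1)*R1:  [  0  -1   3  -2   8 ]
R3 <- R3 - (4/5)*R1:  [     0  -64/5     -3   18/5  -37/5 ]
R4 <- R4 - (9/5)*R1:  [     0  -59/5     14   13/5   13/5 ]
R3 <- R3 - (64/5)*R2:  [      0       0  -207/5   146/5  -549/5 ]
R4 <- R4 - (59/5)*R2:  [      0       0  -107/5   131/5  -459/5 ]
R4 <- R4 - (107/207)*R3:  [        0         0         0  2299/207   -806/23 ]
Row echelon form:
[ 5   6      -5         3        3 ]
[ 0  -1       3        -2        8 ]
[ 0   0  -207/5     146/5   -549/5 ]
[ 0   0       0  2299/207  -806/23 ]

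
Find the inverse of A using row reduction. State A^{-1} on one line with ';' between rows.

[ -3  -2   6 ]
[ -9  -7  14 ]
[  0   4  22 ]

Gauss-Jordan on [A | I]:
R1 <- (1/-3)*R1:  [    1   2/3    -2  |  -1/3     0     0 ]
R2 <- R2 - (-9)*R1:  [  0  -1  -4  |  -3   1   0 ]
R2 <- (1/-1)*R2:  [  0   1   4  |   3  -1   0 ]
R1 <- R1 - (2/3)*R2:  [     1      0  -14/3  |   -7/3    2/3      0 ]
R3 <- R3 - (4)*R2:  [   0    0    6  |  -12    4    1 ]
R3 <- (1/6)*R3:  [   0    0    1  |   -2  2/3  1/6 ]
R1 <- R1 - (-14/3)*R3:  [     1      0      0  |  -35/3   34/9    7/9 ]
R2 <- R2 - (4)*R3:  [     0      1      0  |     11  -11/3   -2/3 ]
Right block of [I | A^{-1}] is the inverse:
[ -35/3   34/9   7/9 ]
[    11  -11/3  -2/3 ]
[    -2    2/3   1/6 ]

inverse = [-35/3 34/9 7/9; 11 -11/3 -2/3; -2 2/3 1/6]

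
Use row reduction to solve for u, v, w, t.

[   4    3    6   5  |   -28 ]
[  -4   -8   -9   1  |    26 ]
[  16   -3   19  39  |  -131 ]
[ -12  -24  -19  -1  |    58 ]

(-2, 1, -3, -1)

Forward elimination on [A|b]:
R2 <- R2 - (-1)*R1:  [  0  -5  -3   6  -2 ]
R3 <- R3 - (4)*R1:  [   0  -15   -5   19  -19 ]
R4 <- R4 - (-3)*R1:  [   0  -15   -1   14  -26 ]
R3 <- R3 - (3)*R2:  [   0    0    4    1  -13 ]
R4 <- R4 - (3)*R2:  [   0    0    8   -4  -20 ]
R4 <- R4 - (2)*R3:  [  0   0   0  -6   6 ]
Row echelon form:
[ 4   3   6   5  |  -28 ]
[ 0  -5  -3   6  |   -2 ]
[ 0   0   4   1  |  -13 ]
[ 0   0   0  -6  |    6 ]
Back-substitution:
t = (6) / -6 = -1
w = (-13 - (1)*(-1)) / 4 = -3
v = (-2 - (-3)*(-3) - (6)*(-1)) / -5 = 1
u = (-28 - (3)*(1) - (6)*(-3) - (5)*(-1)) / 4 = -2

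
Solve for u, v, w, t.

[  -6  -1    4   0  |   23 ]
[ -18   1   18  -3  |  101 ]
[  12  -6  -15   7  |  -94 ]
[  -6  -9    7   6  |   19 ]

(-1, -1, 4, -4)

Forward elimination on [A|b]:
R2 <- R2 - (3)*R1:  [  0   4   6  -3  32 ]
R3 <- R3 - (-2)*R1:  [   0   -8   -7    7  -48 ]
R4 <- R4 - (1)*R1:  [  0  -8   3   6  -4 ]
R3 <- R3 - (-2)*R2:  [  0   0   5   1  16 ]
R4 <- R4 - (-2)*R2:  [  0   0  15   0  60 ]
R4 <- R4 - (3)*R3:  [  0   0   0  -3  12 ]
Row echelon form:
[ -6  -1  4   0  |  23 ]
[  0   4  6  -3  |  32 ]
[  0   0  5   1  |  16 ]
[  0   0  0  -3  |  12 ]
Back-substitution:
t = (12) / -3 = -4
w = (16 - (1)*(-4)) / 5 = 4
v = (32 - (6)*(4) - (-3)*(-4)) / 4 = -1
u = (23 - (-1)*(-1) - (4)*(4)) / -6 = -1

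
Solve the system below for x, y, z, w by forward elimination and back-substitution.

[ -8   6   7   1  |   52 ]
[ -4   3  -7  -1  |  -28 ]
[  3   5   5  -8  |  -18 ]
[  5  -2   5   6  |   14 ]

Forward elimination on [A|b]:
R2 <- R2 - (1/2)*R1:  [     0      0  -21/2   -3/2    -54 ]
R3 <- R3 - (-3/8)*R1:  [     0   29/4   61/8  -61/8    3/2 ]
R4 <- R4 - (-5/8)*R1:  [    0   7/4  75/8  53/8  93/2 ]
R2 <-> R3   (pivot in column 2 was zero)
[ -8     6      7      1    52 ]
[  0  29/4   61/8  -61/8   3/2 ]
[  0     0  -21/2   -3/2   -54 ]
[  0   7/4   75/8   53/8  93/2 ]
R4 <- R4 - (7/29)*R2:  [       0        0   437/58   491/58  1338/29 ]
R4 <- R4 - (-437/609)*R3:  [        0         0         0  1500/203  1500/203 ]
Row echelon form:
[ -8     6      7         1  |        52 ]
[  0  29/4   61/8     -61/8  |       3/2 ]
[  0     0  -21/2      -3/2  |       -54 ]
[  0     0      0  1500/203  |  1500/203 ]
Back-substitution:
w = (1500/203) / (1500/203) = 1
z = (-54 - (-3/2)*(1)) / (-21/2) = 5
y = (3/2 - (61/8)*(5) - (-61/8)*(1)) / (29/4) = -4
x = (52 - (6)*(-4) - (7)*(5) - (1)*(1)) / -8 = -5

(-5, -4, 5, 1)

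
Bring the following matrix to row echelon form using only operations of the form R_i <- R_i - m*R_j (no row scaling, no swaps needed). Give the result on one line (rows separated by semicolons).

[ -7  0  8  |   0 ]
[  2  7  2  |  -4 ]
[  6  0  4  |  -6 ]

REF = [-7 0 8 0; 0 7 30/7 -4; 0 0 76/7 -6]

Forward elimination:
R2 <- R2 - (-2/7)*R1:  [    0     7  30/7    -4 ]
R3 <- R3 - (-6/7)*R1:  [    0     0  76/7    -6 ]
Row echelon form:
[ -7  0     8  |   0 ]
[  0  7  30/7  |  -4 ]
[  0  0  76/7  |  -6 ]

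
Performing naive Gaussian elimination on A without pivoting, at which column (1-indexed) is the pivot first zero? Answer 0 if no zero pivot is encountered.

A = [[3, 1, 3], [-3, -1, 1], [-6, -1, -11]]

Naive forward elimination:
R2 <- R2 - (-1)*R1:  [ 0  0  4 ]
R3 <- R3 - (-2)*R1:  [  0   1  -5 ]
Matrix at this point:
[ 3  1   3 ]
[ 0  0   4 ]
[ 0  1  -5 ]
Pivot entry (2,2) is zero but row 3 has 1 in column 2 -> naive elimination stops; a row interchange (e.g. R2 <-> R3) would be required here.

first zero-pivot column = 2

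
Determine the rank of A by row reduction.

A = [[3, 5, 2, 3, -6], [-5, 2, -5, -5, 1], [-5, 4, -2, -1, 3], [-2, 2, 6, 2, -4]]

Row reduction:
R2 <- R2 - (-5/3)*R1:  [    0  31/3  -5/3     0    -9 ]
R3 <- R3 - (-5/3)*R1:  [    0  37/3   4/3     4    -7 ]
R4 <- R4 - (-2/3)*R1:  [    0  16/3  22/3     4    -8 ]
R3 <- R3 - (37/31)*R2:  [      0       0  103/31       4  116/31 ]
R4 <- R4 - (16/31)*R2:  [       0        0   254/31        4  -104/31 ]
R4 <- R4 - (254/103)*R3:  [         0          0          0   -604/103  -1296/103 ]
Row echelon form:
[ 3     5       2         3         -6 ]
[ 0  31/3    -5/3         0         -9 ]
[ 0     0  103/31         4     116/31 ]
[ 0     0       0  -604/103  -1296/103 ]
Nonzero rows / pivot columns: 4

rank(A) = 4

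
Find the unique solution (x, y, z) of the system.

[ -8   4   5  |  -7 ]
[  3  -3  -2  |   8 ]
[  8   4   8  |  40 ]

(2, -4, 5)

Forward elimination on [A|b]:
R2 <- R2 - (-3/8)*R1:  [    0  -3/2  -1/8  43/8 ]
R3 <- R3 - (-1)*R1:  [  0   8  13  33 ]
R3 <- R3 - (-16/3)*R2:  [     0      0   37/3  185/3 ]
Row echelon form:
[ -8     4     5  |     -7 ]
[  0  -3/2  -1/8  |   43/8 ]
[  0     0  37/3  |  185/3 ]
Back-substitution:
z = (185/3) / (37/3) = 5
y = (43/8 - (-1/8)*(5)) / (-3/2) = -4
x = (-7 - (4)*(-4) - (5)*(5)) / -8 = 2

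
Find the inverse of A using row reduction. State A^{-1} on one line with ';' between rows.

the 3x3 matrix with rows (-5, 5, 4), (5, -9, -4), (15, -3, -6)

inverse = [7/20 3/20 2/15; -1/4 -1/4 0; 1 1/2 1/6]

Gauss-Jordan on [A | I]:
R1 <- (1/-5)*R1:  [    1    -1  -4/5  |  -1/5     0     0 ]
R2 <- R2 - (5)*R1:  [  0  -4   0  |   1   1   0 ]
R3 <- R3 - (15)*R1:  [  0  12   6  |   3   0   1 ]
R2 <- (1/-4)*R2:  [    0     1     0  |  -1/4  -1/4     0 ]
R1 <- R1 - (-1)*R2:  [     1      0   -4/5  |  -9/20   -1/4      0 ]
R3 <- R3 - (12)*R2:  [ 0  0  6  |  6  3  1 ]
R3 <- (1/6)*R3:  [   0    0    1  |    1  1/2  1/6 ]
R1 <- R1 - (-4/5)*R3:  [    1     0     0  |  7/20  3/20  2/15 ]
Right block of [I | A^{-1}] is the inverse:
[ 7/20  3/20  2/15 ]
[ -1/4  -1/4     0 ]
[    1   1/2   1/6 ]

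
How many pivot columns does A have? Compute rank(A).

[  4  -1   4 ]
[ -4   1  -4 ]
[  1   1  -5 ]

rank(A) = 2

Row reduction:
R2 <- R2 - (-1)*R1:  [ 0  0  0 ]
R3 <- R3 - (1/4)*R1:  [   0  5/4   -6 ]
R2 <-> R3   (pivot in column 2 was zero)
[ 4   -1   4 ]
[ 0  5/4  -6 ]
[ 0    0   0 ]
Row echelon form:
[ 4   -1   4 ]
[ 0  5/4  -6 ]
[ 0    0   0 ]
Nonzero rows / pivot columns: 2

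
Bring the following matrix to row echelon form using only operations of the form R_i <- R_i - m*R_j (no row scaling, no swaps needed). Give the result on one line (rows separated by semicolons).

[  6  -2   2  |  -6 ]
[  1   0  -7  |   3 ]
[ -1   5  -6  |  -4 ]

Forward elimination:
R2 <- R2 - (1/6)*R1:  [     0    1/3  -22/3      4 ]
R3 <- R3 - (-1/6)*R1:  [     0   14/3  -17/3     -5 ]
R3 <- R3 - (14)*R2:  [   0    0   97  -61 ]
Row echelon form:
[ 6   -2      2  |   -6 ]
[ 0  1/3  -22/3  |    4 ]
[ 0    0     97  |  -61 ]

REF = [6 -2 2 -6; 0 1/3 -22/3 4; 0 0 97 -61]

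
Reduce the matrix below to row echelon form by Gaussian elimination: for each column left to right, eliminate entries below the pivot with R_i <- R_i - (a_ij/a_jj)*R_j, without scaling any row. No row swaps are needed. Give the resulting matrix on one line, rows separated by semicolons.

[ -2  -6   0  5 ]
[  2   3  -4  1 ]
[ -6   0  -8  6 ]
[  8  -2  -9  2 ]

REF = [-2 -6 0 5; 0 -3 -4 6; 0 0 -32 27; 0 0 0 -267/32]

Forward elimination:
R2 <- R2 - (-1)*R1:  [  0  -3  -4   6 ]
R3 <- R3 - (3)*R1:  [  0  18  -8  -9 ]
R4 <- R4 - (-4)*R1:  [   0  -26   -9   22 ]
R3 <- R3 - (-6)*R2:  [   0    0  -32   27 ]
R4 <- R4 - (26/3)*R2:  [    0     0  77/3   -30 ]
R4 <- R4 - (-77/96)*R3:  [       0        0        0  -267/32 ]
Row echelon form:
[ -2  -6    0        5 ]
[  0  -3   -4        6 ]
[  0   0  -32       27 ]
[  0   0    0  -267/32 ]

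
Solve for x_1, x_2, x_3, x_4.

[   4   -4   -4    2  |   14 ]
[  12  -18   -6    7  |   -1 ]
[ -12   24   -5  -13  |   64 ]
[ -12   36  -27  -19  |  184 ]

Forward elimination on [A|b]:
R2 <- R2 - (3)*R1:  [   0   -6    6    1  -43 ]
R3 <- R3 - (-3)*R1:  [   0   12  -17   -7  106 ]
R4 <- R4 - (-3)*R1:  [   0   24  -39  -13  226 ]
R3 <- R3 - (-2)*R2:  [  0   0  -5  -5  20 ]
R4 <- R4 - (-4)*R2:  [   0    0  -15   -9   54 ]
R4 <- R4 - (3)*R3:  [  0   0   0   6  -6 ]
Row echelon form:
[ 4  -4  -4   2  |   14 ]
[ 0  -6   6   1  |  -43 ]
[ 0   0  -5  -5  |   20 ]
[ 0   0   0   6  |   -6 ]
Back-substitution:
x_4 = (-6) / 6 = -1
x_3 = (20 - (-5)*(-1)) / -5 = -3
x_2 = (-43 - (6)*(-3) - (1)*(-1)) / -6 = 4
x_1 = (14 - (-4)*(4) - (-4)*(-3) - (2)*(-1)) / 4 = 5

(5, 4, -3, -1)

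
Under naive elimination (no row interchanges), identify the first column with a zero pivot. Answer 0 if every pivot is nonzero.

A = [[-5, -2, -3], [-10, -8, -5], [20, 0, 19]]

first zero-pivot column = 0

Naive forward elimination:
R2 <- R2 - (2)*R1:  [  0  -4   1 ]
R3 <- R3 - (-4)*R1:  [  0  -8   7 ]
R3 <- R3 - (2)*R2:  [ 0  0  5 ]
All pivots nonzero; naive elimination completes without hitting a zero pivot.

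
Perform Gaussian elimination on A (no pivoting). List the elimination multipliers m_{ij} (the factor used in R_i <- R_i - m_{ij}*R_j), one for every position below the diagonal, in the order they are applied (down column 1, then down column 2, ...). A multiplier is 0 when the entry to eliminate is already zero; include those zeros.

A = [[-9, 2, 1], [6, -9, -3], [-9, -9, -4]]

Forward elimination:
R2 <- R2 - (-2/3)*R1:  [     0  -23/3   -7/3 ]
R3 <- R3 - (1)*R1:  [   0  -11   -5 ]
R3 <- R3 - (33/23)*R2:  [      0       0  -38/23 ]
Multipliers (in order of application): m_{21} = -2/3, m_{31} = 1, m_{32} = 33/23

multipliers: -2/3, 1, 33/23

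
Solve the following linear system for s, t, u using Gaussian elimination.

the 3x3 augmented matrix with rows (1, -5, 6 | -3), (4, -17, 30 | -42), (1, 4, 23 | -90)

Forward elimination on [A|b]:
R2 <- R2 - (4)*R1:  [   0    3    6  -30 ]
R3 <- R3 - (1)*R1:  [   0    9   17  -87 ]
R3 <- R3 - (3)*R2:  [  0   0  -1   3 ]
Row echelon form:
[ 1  -5   6  |   -3 ]
[ 0   3   6  |  -30 ]
[ 0   0  -1  |    3 ]
Back-substitution:
u = (3) / -1 = -3
t = (-30 - (6)*(-3)) / 3 = -4
s = (-3 - (-5)*(-4) - (6)*(-3)) / 1 = -5

(-5, -4, -3)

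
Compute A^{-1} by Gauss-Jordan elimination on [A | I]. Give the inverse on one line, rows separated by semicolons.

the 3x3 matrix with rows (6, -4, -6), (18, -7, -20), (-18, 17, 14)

Gauss-Jordan on [A | I]:
R1 <- (1/6)*R1:  [    1  -2/3    -1  |   1/6     0     0 ]
R2 <- R2 - (18)*R1:  [  0   5  -2  |  -3   1   0 ]
R3 <- R3 - (-18)*R1:  [  0   5  -4  |   3   0   1 ]
R2 <- (1/5)*R2:  [    0     1  -2/5  |  -3/5   1/5     0 ]
R1 <- R1 - (-2/3)*R2:  [      1       0  -19/15  |   -7/30    2/15       0 ]
R3 <- R3 - (5)*R2:  [  0   0  -2  |   6  -1   1 ]
R3 <- (1/-2)*R3:  [    0     0     1  |    -3   1/2  -1/2 ]
R1 <- R1 - (-19/15)*R3:  [       1        0        0  |  -121/30    23/30   -19/30 ]
R2 <- R2 - (-2/5)*R3:  [    0     1     0  |  -9/5   2/5  -1/5 ]
Right block of [I | A^{-1}] is the inverse:
[ -121/30  23/30  -19/30 ]
[    -9/5    2/5    -1/5 ]
[      -3    1/2    -1/2 ]

inverse = [-121/30 23/30 -19/30; -9/5 2/5 -1/5; -3 1/2 -1/2]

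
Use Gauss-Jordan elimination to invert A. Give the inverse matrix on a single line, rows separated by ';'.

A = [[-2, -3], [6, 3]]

Gauss-Jordan on [A | I]:
R1 <- (1/-2)*R1:  [    1   3/2  |  -1/2     0 ]
R2 <- R2 - (6)*R1:  [  0  -6  |   3   1 ]
R2 <- (1/-6)*R2:  [    0     1  |  -1/2  -1/6 ]
R1 <- R1 - (3/2)*R2:  [   1    0  |  1/4  1/4 ]
Right block of [I | A^{-1}] is the inverse:
[  1/4   1/4 ]
[ -1/2  -1/6 ]

inverse = [1/4 1/4; -1/2 -1/6]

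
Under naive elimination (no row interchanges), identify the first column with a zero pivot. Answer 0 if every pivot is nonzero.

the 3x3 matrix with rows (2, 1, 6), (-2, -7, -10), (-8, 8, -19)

first zero-pivot column = 0

Naive forward elimination:
R2 <- R2 - (-1)*R1:  [  0  -6  -4 ]
R3 <- R3 - (-4)*R1:  [  0  12   5 ]
R3 <- R3 - (-2)*R2:  [  0   0  -3 ]
All pivots nonzero; naive elimination completes without hitting a zero pivot.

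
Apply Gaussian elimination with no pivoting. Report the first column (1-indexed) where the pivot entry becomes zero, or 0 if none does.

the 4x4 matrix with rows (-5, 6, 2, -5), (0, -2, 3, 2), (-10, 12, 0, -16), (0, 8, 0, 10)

first zero-pivot column = 4

Naive forward elimination:
R3 <- R3 - (2)*R1:  [  0   0  -4  -6 ]
R4 <- R4 - (-4)*R2:  [  0   0  12  18 ]
R4 <- R4 - (-3)*R3:  [ 0  0  0  0 ]
Matrix at this point:
[ -5   6   2  -5 ]
[  0  -2   3   2 ]
[  0   0  -4  -6 ]
[  0   0   0   0 ]
Pivot entry (4,4) in the last row is zero and there are no rows below to swap with -> zero pivot in column 4 (A is singular).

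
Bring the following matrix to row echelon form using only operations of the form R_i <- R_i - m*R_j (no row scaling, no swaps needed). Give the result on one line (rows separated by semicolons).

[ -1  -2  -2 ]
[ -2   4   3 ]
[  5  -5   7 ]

REF = [-1 -2 -2; 0 8 7; 0 0 81/8]

Forward elimination:
R2 <- R2 - (2)*R1:  [ 0  8  7 ]
R3 <- R3 - (-5)*R1:  [   0  -15   -3 ]
R3 <- R3 - (-15/8)*R2:  [    0     0  81/8 ]
Row echelon form:
[ -1  -2    -2 ]
[  0   8     7 ]
[  0   0  81/8 ]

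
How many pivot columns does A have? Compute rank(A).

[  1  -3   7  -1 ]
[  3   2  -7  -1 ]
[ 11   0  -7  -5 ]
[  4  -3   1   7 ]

rank(A) = 3

Row reduction:
R2 <- R2 - (3)*R1:  [   0   11  -28    2 ]
R3 <- R3 - (11)*R1:  [   0   33  -84    6 ]
R4 <- R4 - (4)*R1:  [   0    9  -27   11 ]
R3 <- R3 - (3)*R2:  [ 0  0  0  0 ]
R4 <- R4 - (9/11)*R2:  [      0       0  -45/11  103/11 ]
R3 <-> R4   (pivot in column 3 was zero)
[ 1  -3       7      -1 ]
[ 0  11     -28       2 ]
[ 0   0  -45/11  103/11 ]
[ 0   0       0       0 ]
Row echelon form:
[ 1  -3       7      -1 ]
[ 0  11     -28       2 ]
[ 0   0  -45/11  103/11 ]
[ 0   0       0       0 ]
Nonzero rows / pivot columns: 3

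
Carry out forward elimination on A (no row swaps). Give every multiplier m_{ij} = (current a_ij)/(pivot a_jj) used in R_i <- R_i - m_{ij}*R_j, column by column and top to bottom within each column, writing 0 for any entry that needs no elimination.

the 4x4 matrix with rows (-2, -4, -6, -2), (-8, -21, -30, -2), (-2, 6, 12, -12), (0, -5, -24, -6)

Forward elimination:
R2 <- R2 - (4)*R1:  [  0  -5  -6   6 ]
R3 <- R3 - (1)*R1:  [   0   10   18  -10 ]
R4: entry in column 1 is already 0 -> m_{41} = 0 (no row operation needed)
R3 <- R3 - (-2)*R2:  [ 0  0  6  2 ]
R4 <- R4 - (1)*R2:  [   0    0  -18  -12 ]
R4 <- R4 - (-3)*R3:  [  0   0   0  -6 ]
Multipliers (in order of application): m_{21} = 4, m_{31} = 1, m_{41} = 0, m_{32} = -2, m_{42} = 1, m_{43} = -3

multipliers: 4, 1, 0, -2, 1, -3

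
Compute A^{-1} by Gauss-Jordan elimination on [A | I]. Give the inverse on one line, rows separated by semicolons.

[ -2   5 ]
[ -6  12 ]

Gauss-Jordan on [A | I]:
R1 <- (1/-2)*R1:  [    1  -5/2  |  -1/2     0 ]
R2 <- R2 - (-6)*R1:  [  0  -3  |  -3   1 ]
R2 <- (1/-3)*R2:  [    0     1  |     1  -1/3 ]
R1 <- R1 - (-5/2)*R2:  [    1     0  |     2  -5/6 ]
Right block of [I | A^{-1}] is the inverse:
[ 2  -5/6 ]
[ 1  -1/3 ]

inverse = [2 -5/6; 1 -1/3]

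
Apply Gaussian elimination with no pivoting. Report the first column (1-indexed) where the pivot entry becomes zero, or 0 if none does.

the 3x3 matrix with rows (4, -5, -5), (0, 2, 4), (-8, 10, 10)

Naive forward elimination:
R3 <- R3 - (-2)*R1:  [ 0  0  0 ]
Matrix at this point:
[ 4  -5  -5 ]
[ 0   2   4 ]
[ 0   0   0 ]
Pivot entry (3,3) in the last row is zero and there are no rows below to swap with -> zero pivot in column 3 (A is singular).

first zero-pivot column = 3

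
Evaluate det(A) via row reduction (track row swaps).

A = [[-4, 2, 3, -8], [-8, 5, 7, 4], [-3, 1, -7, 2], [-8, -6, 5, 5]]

Forward elimination:
R2 <- R2 - (2)*R1:  [  0   1   1  20 ]
R3 <- R3 - (3/4)*R1:  [     0   -1/2  -37/4      8 ]
R4 <- R4 - (2)*R1:  [   0  -10   -1   21 ]
R3 <- R3 - (-1/2)*R2:  [     0      0  -35/4     18 ]
R4 <- R4 - (-10)*R2:  [   0    0    9  221 ]
R4 <- R4 - (-36/35)*R3:  [       0        0        0  8383/35 ]
Upper-triangular form:
[ -4  2      3       -8 ]
[  0  1      1       20 ]
[  0  0  -35/4       18 ]
[  0  0      0  8383/35 ]
det(A) = (-1)^0 * (-4) * (1) * (-35/4) * (8383/35) = 8383  (0 row swaps -> sign +1)

det(A) = 8383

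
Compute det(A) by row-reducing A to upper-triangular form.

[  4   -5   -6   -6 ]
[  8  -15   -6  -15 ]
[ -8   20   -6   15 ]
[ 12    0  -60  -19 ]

det(A) = 240

Forward elimination:
R2 <- R2 - (2)*R1:  [  0  -5   6  -3 ]
R3 <- R3 - (-2)*R1:  [   0   10  -18    3 ]
R4 <- R4 - (3)*R1:  [   0   15  -42   -1 ]
R3 <- R3 - (-2)*R2:  [  0   0  -6  -3 ]
R4 <- R4 - (-3)*R2:  [   0    0  -24  -10 ]
R4 <- R4 - (4)*R3:  [ 0  0  0  2 ]
Upper-triangular form:
[ 4  -5  -6  -6 ]
[ 0  -5   6  -3 ]
[ 0   0  -6  -3 ]
[ 0   0   0   2 ]
det(A) = (-1)^0 * (4) * (-5) * (-6) * (2) = 240  (0 row swaps -> sign +1)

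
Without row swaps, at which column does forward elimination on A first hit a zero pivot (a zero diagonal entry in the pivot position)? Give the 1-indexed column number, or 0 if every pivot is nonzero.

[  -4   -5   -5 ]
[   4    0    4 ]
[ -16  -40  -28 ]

first zero-pivot column = 0

Naive forward elimination:
R2 <- R2 - (-1)*R1:  [  0  -5  -1 ]
R3 <- R3 - (4)*R1:  [   0  -20   -8 ]
R3 <- R3 - (4)*R2:  [  0   0  -4 ]
All pivots nonzero; naive elimination completes without hitting a zero pivot.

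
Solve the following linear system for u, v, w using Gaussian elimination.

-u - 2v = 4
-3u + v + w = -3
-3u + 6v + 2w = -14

(0, -2, -1)

Forward elimination on [A|b]:
R2 <- R2 - (3)*R1:  [   0    7    1  -15 ]
R3 <- R3 - (3)*R1:  [   0   12    2  -26 ]
R3 <- R3 - (12/7)*R2:  [    0     0   2/7  -2/7 ]
Row echelon form:
[ -1  -2    0  |     4 ]
[  0   7    1  |   -15 ]
[  0   0  2/7  |  -2/7 ]
Back-substitution:
w = (-2/7) / (2/7) = -1
v = (-15 - (1)*(-1)) / 7 = -2
u = (4 - (-2)*(-2)) / -1 = 0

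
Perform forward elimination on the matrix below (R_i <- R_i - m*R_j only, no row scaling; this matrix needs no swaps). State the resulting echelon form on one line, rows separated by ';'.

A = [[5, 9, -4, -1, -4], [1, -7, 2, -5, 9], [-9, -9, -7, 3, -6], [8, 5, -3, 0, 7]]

REF = [5 9 -4 -1 -4; 0 -44/5 14/5 -24/5 49/5; 0 0 -131/11 -30/11 -57/11; 0 0 0 869/131 1443/524]

Forward elimination:
R2 <- R2 - (1/5)*R1:  [     0  -44/5   14/5  -24/5   49/5 ]
R3 <- R3 - (-9/5)*R1:  [     0   36/5  -71/5    6/5  -66/5 ]
R4 <- R4 - (8/5)*R1:  [     0  -47/5   17/5    8/5   67/5 ]
R3 <- R3 - (-9/11)*R2:  [       0        0  -131/11   -30/11   -57/11 ]
R4 <- R4 - (47/44)*R2:  [      0       0    9/22   74/11  129/44 ]
R4 <- R4 - (-9/262)*R3:  [        0         0         0   869/131  1443/524 ]
Row echelon form:
[ 5      9       -4       -1        -4 ]
[ 0  -44/5     14/5    -24/5      49/5 ]
[ 0      0  -131/11   -30/11    -57/11 ]
[ 0      0        0  869/131  1443/524 ]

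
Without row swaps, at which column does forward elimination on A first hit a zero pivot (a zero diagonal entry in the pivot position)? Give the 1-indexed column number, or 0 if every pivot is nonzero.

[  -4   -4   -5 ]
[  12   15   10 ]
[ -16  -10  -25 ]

first zero-pivot column = 0

Naive forward elimination:
R2 <- R2 - (-3)*R1:  [  0   3  -5 ]
R3 <- R3 - (4)*R1:  [  0   6  -5 ]
R3 <- R3 - (2)*R2:  [ 0  0  5 ]
All pivots nonzero; naive elimination completes without hitting a zero pivot.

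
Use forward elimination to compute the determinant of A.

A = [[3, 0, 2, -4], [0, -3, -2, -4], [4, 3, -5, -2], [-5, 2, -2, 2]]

Forward elimination:
R3 <- R3 - (4/3)*R1:  [     0      3  -23/3   10/3 ]
R4 <- R4 - (-5/3)*R1:  [     0      2    4/3  -14/3 ]
R3 <- R3 - (-1)*R2:  [     0      0  -29/3   -2/3 ]
R4 <- R4 - (-2/3)*R2:  [     0      0      0  -22/3 ]
Upper-triangular form:
[ 3   0      2     -4 ]
[ 0  -3     -2     -4 ]
[ 0   0  -29/3   -2/3 ]
[ 0   0      0  -22/3 ]
det(A) = (-1)^0 * (3) * (-3) * (-29/3) * (-22/3) = -638  (0 row swaps -> sign +1)

det(A) = -638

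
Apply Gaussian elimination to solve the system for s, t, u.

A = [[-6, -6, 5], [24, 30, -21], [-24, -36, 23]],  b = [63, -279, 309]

(-4, -4, 3)

Forward elimination on [A|b]:
R2 <- R2 - (-4)*R1:  [   0    6   -1  -27 ]
R3 <- R3 - (4)*R1:  [   0  -12    3   57 ]
R3 <- R3 - (-2)*R2:  [ 0  0  1  3 ]
Row echelon form:
[ -6  -6   5  |   63 ]
[  0   6  -1  |  -27 ]
[  0   0   1  |    3 ]
Back-substitution:
u = (3) / 1 = 3
t = (-27 - (-1)*(3)) / 6 = -4
s = (63 - (-6)*(-4) - (5)*(3)) / -6 = -4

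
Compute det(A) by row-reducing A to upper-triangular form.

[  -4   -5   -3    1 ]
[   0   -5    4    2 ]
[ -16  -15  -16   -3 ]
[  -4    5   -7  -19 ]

Forward elimination:
R3 <- R3 - (4)*R1:  [  0   5  -4  -7 ]
R4 <- R4 - (1)*R1:  [   0   10   -4  -20 ]
R3 <- R3 - (-1)*R2:  [  0   0   0  -5 ]
R4 <- R4 - (-2)*R2:  [   0    0    4  -16 ]
R3 <-> R4   (pivot in column 3 was zero)
[ -4  -5  -3    1 ]
[  0  -5   4    2 ]
[  0   0   4  -16 ]
[  0   0   0   -5 ]
Upper-triangular form:
[ -4  -5  -3    1 ]
[  0  -5   4    2 ]
[  0   0   4  -16 ]
[  0   0   0   -5 ]
det(A) = (-1)^1 * (-4) * (-5) * (4) * (-5) = 400  (1 row swap -> sign -1)

det(A) = 400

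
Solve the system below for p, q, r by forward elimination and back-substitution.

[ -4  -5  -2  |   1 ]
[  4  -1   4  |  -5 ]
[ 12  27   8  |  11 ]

(-2, 1, 1)

Forward elimination on [A|b]:
R2 <- R2 - (-1)*R1:  [  0  -6   2  -4 ]
R3 <- R3 - (-3)*R1:  [  0  12   2  14 ]
R3 <- R3 - (-2)*R2:  [ 0  0  6  6 ]
Row echelon form:
[ -4  -5  -2  |   1 ]
[  0  -6   2  |  -4 ]
[  0   0   6  |   6 ]
Back-substitution:
r = (6) / 6 = 1
q = (-4 - (2)*(1)) / -6 = 1
p = (1 - (-5)*(1) - (-2)*(1)) / -4 = -2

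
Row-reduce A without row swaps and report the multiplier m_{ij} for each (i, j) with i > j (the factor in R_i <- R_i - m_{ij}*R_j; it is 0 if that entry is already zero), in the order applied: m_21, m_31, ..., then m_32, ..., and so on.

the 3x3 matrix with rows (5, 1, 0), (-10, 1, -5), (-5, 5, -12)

Forward elimination:
R2 <- R2 - (-2)*R1:  [  0   3  -5 ]
R3 <- R3 - (-1)*R1:  [   0    6  -12 ]
R3 <- R3 - (2)*R2:  [  0   0  -2 ]
Multipliers (in order of application): m_{21} = -2, m_{31} = -1, m_{32} = 2

multipliers: -2, -1, 2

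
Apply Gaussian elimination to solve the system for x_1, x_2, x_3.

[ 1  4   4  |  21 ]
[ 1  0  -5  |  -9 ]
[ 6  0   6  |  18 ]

(1, 3, 2)

Forward elimination on [A|b]:
R2 <- R2 - (1)*R1:  [   0   -4   -9  -30 ]
R3 <- R3 - (6)*R1:  [    0   -24   -18  -108 ]
R3 <- R3 - (6)*R2:  [  0   0  36  72 ]
Row echelon form:
[ 1   4   4  |   21 ]
[ 0  -4  -9  |  -30 ]
[ 0   0  36  |   72 ]
Back-substitution:
x_3 = (72) / 36 = 2
x_2 = (-30 - (-9)*(2)) / -4 = 3
x_1 = (21 - (4)*(3) - (4)*(2)) / 1 = 1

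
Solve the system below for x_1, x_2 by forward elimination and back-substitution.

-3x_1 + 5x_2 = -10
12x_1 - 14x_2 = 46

(5, 1)

Forward elimination on [A|b]:
R2 <- R2 - (-4)*R1:  [ 0  6  6 ]
Row echelon form:
[ -3  5  |  -10 ]
[  0  6  |    6 ]
Back-substitution:
x_2 = (6) / 6 = 1
x_1 = (-10 - (5)*(1)) / -3 = 5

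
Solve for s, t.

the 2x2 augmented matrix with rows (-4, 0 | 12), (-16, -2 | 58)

(-3, -5)

Forward elimination on [A|b]:
R2 <- R2 - (4)*R1:  [  0  -2  10 ]
Row echelon form:
[ -4   0  |  12 ]
[  0  -2  |  10 ]
Back-substitution:
t = (10) / -2 = -5
s = (12) / -4 = -3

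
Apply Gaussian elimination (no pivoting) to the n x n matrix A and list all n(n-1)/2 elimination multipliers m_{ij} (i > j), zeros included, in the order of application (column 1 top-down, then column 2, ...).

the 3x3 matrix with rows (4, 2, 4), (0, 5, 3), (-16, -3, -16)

multipliers: 0, -4, 1

Forward elimination:
R2: entry in column 1 is already 0 -> m_{21} = 0 (no row operation needed)
R3 <- R3 - (-4)*R1:  [ 0  5  0 ]
R3 <- R3 - (1)*R2:  [  0   0  -3 ]
Multipliers (in order of application): m_{21} = 0, m_{31} = -4, m_{32} = 1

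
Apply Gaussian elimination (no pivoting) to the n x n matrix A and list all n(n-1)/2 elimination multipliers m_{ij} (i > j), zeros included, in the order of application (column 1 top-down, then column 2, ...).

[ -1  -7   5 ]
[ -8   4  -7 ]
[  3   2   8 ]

multipliers: 8, -3, -19/60

Forward elimination:
R2 <- R2 - (8)*R1:  [   0   60  -47 ]
R3 <- R3 - (-3)*R1:  [   0  -19   23 ]
R3 <- R3 - (-19/60)*R2:  [      0       0  487/60 ]
Multipliers (in order of application): m_{21} = 8, m_{31} = -3, m_{32} = -19/60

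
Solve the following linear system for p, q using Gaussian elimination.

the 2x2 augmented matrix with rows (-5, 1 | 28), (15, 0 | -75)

(-5, 3)

Forward elimination on [A|b]:
R2 <- R2 - (-3)*R1:  [ 0  3  9 ]
Row echelon form:
[ -5  1  |  28 ]
[  0  3  |   9 ]
Back-substitution:
q = (9) / 3 = 3
p = (28 - (1)*(3)) / -5 = -5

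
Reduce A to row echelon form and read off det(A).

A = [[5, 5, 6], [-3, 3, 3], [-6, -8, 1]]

Forward elimination:
R2 <- R2 - (-3/5)*R1:  [    0     6  33/5 ]
R3 <- R3 - (-6/5)*R1:  [    0    -2  41/5 ]
R3 <- R3 - (-1/3)*R2:  [    0     0  52/5 ]
Upper-triangular form:
[ 5  5     6 ]
[ 0  6  33/5 ]
[ 0  0  52/5 ]
det(A) = (-1)^0 * (5) * (6) * (52/5) = 312  (0 row swaps -> sign +1)

det(A) = 312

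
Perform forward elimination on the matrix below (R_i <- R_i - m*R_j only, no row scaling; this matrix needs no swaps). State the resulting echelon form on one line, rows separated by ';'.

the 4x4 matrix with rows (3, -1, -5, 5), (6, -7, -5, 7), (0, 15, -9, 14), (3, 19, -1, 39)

Forward elimination:
R2 <- R2 - (2)*R1:  [  0  -5   5  -3 ]
R4 <- R4 - (1)*R1:  [  0  20   4  34 ]
R3 <- R3 - (-3)*R2:  [ 0  0  6  5 ]
R4 <- R4 - (-4)*R2:  [  0   0  24  22 ]
R4 <- R4 - (4)*R3:  [ 0  0  0  2 ]
Row echelon form:
[ 3  -1  -5   5 ]
[ 0  -5   5  -3 ]
[ 0   0   6   5 ]
[ 0   0   0   2 ]

REF = [3 -1 -5 5; 0 -5 5 -3; 0 0 6 5; 0 0 0 2]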